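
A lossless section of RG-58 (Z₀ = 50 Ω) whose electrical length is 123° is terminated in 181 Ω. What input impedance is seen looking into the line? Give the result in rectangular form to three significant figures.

tan(βl) = tan(123°) = -1.54
Z_in = Z_0·(Z_L + jZ_0·tanβl)/(Z_0 + jZ_L·tanβl)
     = 50·(181 − j77)/(50 − j279)

Z_in ≈ 19 + j29.1 Ω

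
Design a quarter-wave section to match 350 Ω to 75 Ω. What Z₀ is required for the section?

Z_qwt = √(Z_0·R_L) = √(75 × 350) = √26250

Z_qwt ≈ 162 Ω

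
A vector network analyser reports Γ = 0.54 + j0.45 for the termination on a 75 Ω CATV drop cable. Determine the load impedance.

Z_L ≈ 91.6 + j163 Ω

Z_L = Z_0·(1 + Γ)/(1 − Γ) = 75·(1.54 + j0.45)/(0.46 − j0.45)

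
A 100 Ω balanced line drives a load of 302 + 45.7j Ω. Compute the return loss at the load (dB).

RL ≈ 5.82 dB

Γ = (202 + j45.7)/(402 + j45.7), |Γ| = 0.512
RL = −20·log₁₀|Γ| = −20·log₁₀(0.512)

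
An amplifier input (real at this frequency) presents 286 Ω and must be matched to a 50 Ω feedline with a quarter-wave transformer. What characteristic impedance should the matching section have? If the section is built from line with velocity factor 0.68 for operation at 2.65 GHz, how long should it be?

Z_qwt ≈ 120 Ω; length ≈ 1.92 cm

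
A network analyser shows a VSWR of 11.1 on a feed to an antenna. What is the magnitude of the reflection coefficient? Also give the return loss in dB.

|Γ| ≈ 0.835; return loss ≈ 1.57 dB

|Γ| = (S − 1)/(S + 1) = (11.1 − 1)/(11.1 + 1) = 10.1/12.1
RL = −20·log₁₀|Γ| = −20·log₁₀(0.835)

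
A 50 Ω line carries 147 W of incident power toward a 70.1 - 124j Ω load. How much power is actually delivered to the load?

|Γ| = |(20.1 − j124)/(120.1 − j124)| = 0.728
|Γ|² = 0.53
P_refl = |Γ|²·P_inc = 77.8 W, P_del = (1 − |Γ|²)·P_inc = 69.2 W

P_delivered ≈ 69.2 W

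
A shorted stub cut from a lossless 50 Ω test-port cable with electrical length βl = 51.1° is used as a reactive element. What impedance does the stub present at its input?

tan(βl) = 1.24
For a shorted stub, Z_in = jZ_0·tan(βl)

Z_in ≈ +j62 Ω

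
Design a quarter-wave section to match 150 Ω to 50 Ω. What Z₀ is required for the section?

Z_qwt = √(Z_0·R_L) = √(50 × 150) = √7500

Z_qwt ≈ 86.6 Ω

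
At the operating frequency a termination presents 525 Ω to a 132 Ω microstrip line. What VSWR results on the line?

For a purely resistive load, VSWR = R_L/Z_0 or Z_0/R_L (whichever > 1) = 525/132

VSWR ≈ 3.98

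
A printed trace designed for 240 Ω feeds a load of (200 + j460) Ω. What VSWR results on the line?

Γ = (Z_L − Z_0)/(Z_L + Z_0) = (-40 + j460)/(440 + j460)
|Γ| = 462/637 = 0.725
VSWR = (1 + |Γ|)/(1 − |Γ|) = 1.73/0.275

VSWR ≈ 6.28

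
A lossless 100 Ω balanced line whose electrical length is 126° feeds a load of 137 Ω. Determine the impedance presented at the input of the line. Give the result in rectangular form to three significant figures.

Z_in ≈ 87 + j26.5 Ω

tan(βl) = tan(126°) = -1.38
Z_in = Z_0·(Z_L + jZ_0·tanβl)/(Z_0 + jZ_L·tanβl)
     = 100·(137 − j138)/(100 − j189)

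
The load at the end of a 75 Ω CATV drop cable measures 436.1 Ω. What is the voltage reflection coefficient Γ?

Γ = (Z_L − Z_0)/(Z_L + Z_0) = (436.1 − 75)/(436.1 + 75) = 361.1/511.1

Γ = 0.707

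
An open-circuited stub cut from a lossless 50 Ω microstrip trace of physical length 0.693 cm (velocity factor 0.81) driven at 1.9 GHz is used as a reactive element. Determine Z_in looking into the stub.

λ = v/f = 0.81·c / 1.9 GHz = 0.128 m
βl = 2π·l/λ = 2π × 0.0542 = 19.5°
tan(βl) = 0.354
For an open-circuited stub, Z_in = −jZ_0·cot(βl) = −jZ_0/tan(βl)

Z_in ≈ −j141 Ω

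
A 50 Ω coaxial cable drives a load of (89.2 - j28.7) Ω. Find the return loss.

RL ≈ 9.32 dB

Γ = (39.2 − j28.7)/(139.2 − j28.7), |Γ| = 0.342
RL = −20·log₁₀|Γ| = −20·log₁₀(0.342)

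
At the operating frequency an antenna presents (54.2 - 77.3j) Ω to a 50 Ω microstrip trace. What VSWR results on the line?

VSWR ≈ 3.96

Γ = (Z_L − Z_0)/(Z_L + Z_0) = (4.2 − j77.3)/(104.2 − j77.3)
|Γ| = 77.4/130 = 0.597
VSWR = (1 + |Γ|)/(1 − |Γ|) = 1.6/0.403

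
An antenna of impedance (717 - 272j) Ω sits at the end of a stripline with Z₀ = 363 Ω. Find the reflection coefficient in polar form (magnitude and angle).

Γ ≈ 0.401 ∠ -23.4°

Γ = (Z_L − Z_0)/(Z_L + Z_0) = (354 − j272)/(1080 − j272)
|Γ| = 446/1110 = 0.401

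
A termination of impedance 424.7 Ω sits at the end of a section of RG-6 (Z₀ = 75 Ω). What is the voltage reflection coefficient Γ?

Γ = (Z_L − Z_0)/(Z_L + Z_0) = (424.7 − 75)/(424.7 + 75) = 349.7/499.7

Γ = 0.7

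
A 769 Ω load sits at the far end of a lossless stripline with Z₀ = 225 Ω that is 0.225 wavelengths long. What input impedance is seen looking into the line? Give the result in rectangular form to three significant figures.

Z_in ≈ 67.3 − j32.5 Ω

βl = 2π × 0.225 = 81°
tan(βl) = tan(81°) = 6.31
Z_in = Z_0·(Z_L + jZ_0·tanβl)/(Z_0 + jZ_L·tanβl)
     = 225·(769 + j1420)/(225 + j4860)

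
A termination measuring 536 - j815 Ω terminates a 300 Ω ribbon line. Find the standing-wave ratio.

VSWR ≈ 6.32

Γ = (Z_L − Z_0)/(Z_L + Z_0) = (236 − j815)/(836 − j815)
|Γ| = 848/1170 = 0.727
VSWR = (1 + |Γ|)/(1 − |Γ|) = 1.73/0.273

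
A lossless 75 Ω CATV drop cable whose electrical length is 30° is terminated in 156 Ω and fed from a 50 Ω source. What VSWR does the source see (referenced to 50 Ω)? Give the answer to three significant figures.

tan(βl) = 0.577
Z_in = Z_0·(Z_L + jZ_0·tanβl)/(Z_0 + jZ_L·tanβl) = 85.2 − j59 Ω
Γ_s = (Z_in − Z_s)/(Z_in + Z_s) = (35.2 − j59)/(135 − j59), |Γ_s| = 0.466
VSWR = (1 + |Γ_s|)/(1 − |Γ_s|)

VSWR ≈ 2.74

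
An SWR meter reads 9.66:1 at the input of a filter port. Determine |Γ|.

|Γ| ≈ 0.812

|Γ| = (S − 1)/(S + 1) = (9.66 − 1)/(9.66 + 1) = 8.66/10.7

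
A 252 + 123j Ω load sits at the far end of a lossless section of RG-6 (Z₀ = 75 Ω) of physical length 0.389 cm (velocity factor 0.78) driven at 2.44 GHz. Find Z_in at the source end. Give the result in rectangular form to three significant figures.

λ = v/f = 0.78·c / 2.44 GHz = 0.0959 m
βl = 2π·l/λ = 2π × 0.0406 = 14.6°
tan(βl) = tan(14.6°) = 0.261
Z_in = Z_0·(Z_L + jZ_0·tanβl)/(Z_0 + jZ_L·tanβl)
     = 75·(252 + j143)/(43 + j65.7)

Z_in ≈ 246 − j127 Ω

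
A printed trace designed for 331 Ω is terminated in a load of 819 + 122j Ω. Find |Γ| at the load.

Γ = (Z_L − Z_0)/(Z_L + Z_0) = (488 + j122)/(1150 + j122)
|Γ| = 503/1160

|Γ| ≈ 0.435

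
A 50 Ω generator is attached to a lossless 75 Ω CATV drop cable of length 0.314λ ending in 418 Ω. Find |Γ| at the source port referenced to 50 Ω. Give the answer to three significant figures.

βl = 2π × 0.314 = 113°
tan(βl) = -2.35
Z_in = Z_0·(Z_L + jZ_0·tanβl)/(Z_0 + jZ_L·tanβl) = 15.8 + j30.7 Ω
Γ_s = (Z_in − Z_s)/(Z_in + Z_s) = (-34.2 + j30.7)/(65.8 + j30.7), |Γ_s| = 0.633

|Γ| ≈ 0.633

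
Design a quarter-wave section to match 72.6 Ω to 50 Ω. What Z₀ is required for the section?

Z_qwt ≈ 60.2 Ω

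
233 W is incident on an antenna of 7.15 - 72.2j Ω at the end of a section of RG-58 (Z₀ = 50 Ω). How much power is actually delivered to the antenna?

|Γ| = |(-42.85 − j72.2)/(57.15 − j72.2)| = 0.912
|Γ|² = 0.831
P_refl = |Γ|²·P_inc = 194 W, P_del = (1 − |Γ|²)·P_inc = 39.3 W

P_delivered ≈ 39.3 W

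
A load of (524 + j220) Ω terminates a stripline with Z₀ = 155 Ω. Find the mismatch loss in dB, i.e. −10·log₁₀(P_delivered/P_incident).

Γ = (369 + j220)/(679 + j220), |Γ| = 0.602
|Γ|² = 0.362, so P_del/P_inc = 1 − |Γ|² = 0.638
ML = −10·log₁₀(1 − |Γ|²)

mismatch loss ≈ 1.95 dB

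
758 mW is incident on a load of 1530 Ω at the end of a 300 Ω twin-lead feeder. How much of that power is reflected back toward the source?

Γ = (1530 − 300)/(1530 + 300) = 0.672
|Γ|² = 0.452
P_refl = |Γ|²·P_inc = 342 mW, P_del = (1 − |Γ|²)·P_inc = 416 mW

P_reflected ≈ 342 mW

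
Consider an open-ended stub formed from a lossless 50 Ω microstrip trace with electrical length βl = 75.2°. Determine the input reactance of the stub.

tan(βl) = 3.78
For an open-ended stub, Z_in = −jZ_0·cot(βl) = −jZ_0/tan(βl)

X_in ≈ -13.2 Ω (capacitive)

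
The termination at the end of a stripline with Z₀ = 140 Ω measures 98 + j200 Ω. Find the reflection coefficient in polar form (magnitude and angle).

Γ = (Z_L − Z_0)/(Z_L + Z_0) = (-42 + j200)/(238 + j200)
|Γ| = 204/311 = 0.657

Γ ≈ 0.657 ∠ 61.8°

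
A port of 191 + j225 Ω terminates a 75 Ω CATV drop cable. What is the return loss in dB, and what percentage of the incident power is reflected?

Γ = (116 + j225)/(266 + j225), |Γ| = 0.727
RL = −20·log₁₀(0.727) = 2.77 dB
P_refl/P_inc = |Γ|² = 0.528

RL ≈ 2.77 dB; 52.8% of incident power reflected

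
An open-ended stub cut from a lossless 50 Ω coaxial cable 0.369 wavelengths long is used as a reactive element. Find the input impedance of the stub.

Z_in ≈ +j46.4 Ω

βl = 2π × 0.369 = 133°
tan(βl) = -1.08
For an open-ended stub, Z_in = −jZ_0·cot(βl) = −jZ_0/tan(βl)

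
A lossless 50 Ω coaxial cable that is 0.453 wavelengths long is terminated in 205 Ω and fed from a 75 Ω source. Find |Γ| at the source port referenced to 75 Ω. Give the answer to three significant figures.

βl = 2π × 0.453 = 163°
tan(βl) = -0.304
Z_in = Z_0·(Z_L + jZ_0·tanβl)/(Z_0 + jZ_L·tanβl) = 87.6 + j94.1 Ω
Γ_s = (Z_in − Z_s)/(Z_in + Z_s) = (12.6 + j94.1)/(163 + j94.1), |Γ_s| = 0.505

|Γ| ≈ 0.505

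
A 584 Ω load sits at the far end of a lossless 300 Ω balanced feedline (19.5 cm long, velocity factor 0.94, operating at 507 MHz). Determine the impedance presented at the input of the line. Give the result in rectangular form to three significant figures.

Z_in ≈ 207 + j142 Ω

λ = v/f = 0.94·c / 507 MHz = 0.556 m
βl = 2π·l/λ = 2π × 0.351 = 126°
tan(βl) = tan(126°) = -1.37
Z_in = Z_0·(Z_L + jZ_0·tanβl)/(Z_0 + jZ_L·tanβl)
     = 300·(584 − j410)/(300 − j798)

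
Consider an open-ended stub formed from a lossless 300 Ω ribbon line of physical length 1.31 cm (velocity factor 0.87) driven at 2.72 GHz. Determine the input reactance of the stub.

λ = v/f = 0.87·c / 2.72 GHz = 0.096 m
βl = 2π·l/λ = 2π × 0.137 = 49.1°
tan(βl) = 1.16
For an open-ended stub, Z_in = −jZ_0·cot(βl) = −jZ_0/tan(βl)

X_in ≈ -259 Ω (capacitive)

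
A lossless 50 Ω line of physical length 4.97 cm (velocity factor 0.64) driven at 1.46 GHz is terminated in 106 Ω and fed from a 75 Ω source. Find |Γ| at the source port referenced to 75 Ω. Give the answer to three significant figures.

|Γ| ≈ 0.404

λ = v/f = 0.64·c / 1.46 GHz = 0.132 m
βl = 2π·l/λ = 2π × 0.378 = 136°
tan(βl) = -0.964
Z_in = Z_0·(Z_L + jZ_0·tanβl)/(Z_0 + jZ_L·tanβl) = 39.5 + j32.5 Ω
Γ_s = (Z_in − Z_s)/(Z_in + Z_s) = (-35.5 + j32.5)/(115 + j32.5), |Γ_s| = 0.404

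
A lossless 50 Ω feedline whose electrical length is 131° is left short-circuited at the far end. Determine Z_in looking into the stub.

Z_in ≈ −j57.5 Ω

tan(βl) = -1.15
For a short-circuited stub, Z_in = jZ_0·tan(βl)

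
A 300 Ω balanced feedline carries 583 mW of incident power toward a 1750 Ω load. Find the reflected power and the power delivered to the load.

P_reflected ≈ 292 mW; P_delivered ≈ 291 mW

Γ = (1750 − 300)/(1750 + 300) = 0.707
|Γ|² = 0.5
P_refl = |Γ|²·P_inc = 292 mW, P_del = (1 − |Γ|²)·P_inc = 291 mW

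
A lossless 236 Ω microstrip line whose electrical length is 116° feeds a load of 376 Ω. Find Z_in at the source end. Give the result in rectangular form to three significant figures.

tan(βl) = tan(116°) = -2.05
Z_in = Z_0·(Z_L + jZ_0·tanβl)/(Z_0 + jZ_L·tanβl)
     = 236·(376 − j484)/(236 − j771)

Z_in ≈ 168 + j63.8 Ω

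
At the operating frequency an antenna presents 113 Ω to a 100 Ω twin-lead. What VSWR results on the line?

Γ = (113 − 100)/(113 + 100) = 0.061
VSWR = (1 + 0.061)/(1 − 0.061)

VSWR ≈ 1.13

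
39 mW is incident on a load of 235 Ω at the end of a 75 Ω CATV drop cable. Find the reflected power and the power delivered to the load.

Γ = (235 − 75)/(235 + 75) = 0.516
|Γ|² = 0.266
P_refl = |Γ|²·P_inc = 10.4 mW, P_del = (1 − |Γ|²)·P_inc = 28.6 mW

P_reflected ≈ 10.4 mW; P_delivered ≈ 28.6 mW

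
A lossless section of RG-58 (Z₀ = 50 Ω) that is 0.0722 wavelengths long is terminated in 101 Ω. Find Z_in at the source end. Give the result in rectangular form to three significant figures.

Z_in ≈ 63.5 − j38.1 Ω

βl = 2π × 0.0722 = 26°
tan(βl) = tan(26°) = 0.488
Z_in = Z_0·(Z_L + jZ_0·tanβl)/(Z_0 + jZ_L·tanβl)
     = 50·(101 + j24.4)/(50 + j49.2)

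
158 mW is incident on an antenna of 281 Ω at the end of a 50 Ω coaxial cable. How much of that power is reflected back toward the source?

P_reflected ≈ 77 mW

Γ = (281 − 50)/(281 + 50) = 0.698
|Γ|² = 0.487
P_refl = |Γ|²·P_inc = 77 mW, P_del = (1 − |Γ|²)·P_inc = 81 mW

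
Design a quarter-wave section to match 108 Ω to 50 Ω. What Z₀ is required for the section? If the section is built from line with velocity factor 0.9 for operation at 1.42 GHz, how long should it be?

Z_qwt = √(Z_0·R_L) = √(50 × 108) = √5400
λ = 0.9·c/f = 0.19 m, so l = λ/4 = 0.0475 m

Z_qwt ≈ 73.5 Ω; length ≈ 4.75 cm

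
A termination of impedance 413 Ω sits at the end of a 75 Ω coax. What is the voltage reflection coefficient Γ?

Γ = (Z_L − Z_0)/(Z_L + Z_0) = (413 − 75)/(413 + 75) = 338/488

Γ = 0.693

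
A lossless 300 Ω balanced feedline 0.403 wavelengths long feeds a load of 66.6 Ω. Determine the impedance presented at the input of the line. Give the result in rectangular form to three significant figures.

Z_in ≈ 96.7 − j194 Ω

βl = 2π × 0.403 = 145°
tan(βl) = tan(145°) = -0.698
Z_in = Z_0·(Z_L + jZ_0·tanβl)/(Z_0 + jZ_L·tanβl)
     = 300·(66.6 − j209)/(300 − j46.5)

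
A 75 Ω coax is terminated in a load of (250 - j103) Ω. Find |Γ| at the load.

|Γ| ≈ 0.596

Γ = (Z_L − Z_0)/(Z_L + Z_0) = (175 − j103)/(325 − j103)
|Γ| = 203/341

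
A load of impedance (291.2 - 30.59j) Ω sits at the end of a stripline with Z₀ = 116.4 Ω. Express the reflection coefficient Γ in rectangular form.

Γ ≈ 0.432 − j0.0426

Γ = (Z_L − Z_0)/(Z_L + Z_0) = (174.8 − j30.59)/(407.6 − j30.59)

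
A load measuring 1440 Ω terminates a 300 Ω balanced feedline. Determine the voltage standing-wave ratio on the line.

Γ = (1440 − 300)/(1440 + 300) = 0.655
VSWR = (1 + 0.655)/(1 − 0.655)

VSWR ≈ 4.8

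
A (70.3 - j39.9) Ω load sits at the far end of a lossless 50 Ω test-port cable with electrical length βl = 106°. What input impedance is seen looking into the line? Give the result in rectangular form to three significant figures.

Z_in ≈ 34 + j26.7 Ω

tan(βl) = tan(106°) = -3.49
Z_in = Z_0·(Z_L + jZ_0·tanβl)/(Z_0 + jZ_L·tanβl)
     = 50·(70.3 − j214)/(-89.1 − j245)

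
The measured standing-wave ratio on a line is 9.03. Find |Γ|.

|Γ| ≈ 0.801

|Γ| = (S − 1)/(S + 1) = (9.03 − 1)/(9.03 + 1) = 8.03/10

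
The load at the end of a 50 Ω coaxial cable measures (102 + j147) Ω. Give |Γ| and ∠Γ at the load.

Γ = (Z_L − Z_0)/(Z_L + Z_0) = (52 + j147)/(152 + j147)
|Γ| = 156/211 = 0.737

Γ ≈ 0.737 ∠ 26.5°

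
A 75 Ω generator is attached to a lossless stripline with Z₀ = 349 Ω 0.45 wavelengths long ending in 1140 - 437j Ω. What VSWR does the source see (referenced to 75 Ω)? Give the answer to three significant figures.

VSWR ≈ 17

βl = 2π × 0.45 = 162°
tan(βl) = -0.325
Z_in = Z_0·(Z_L + jZ_0·tanβl)/(Z_0 + jZ_L·tanβl) = 853 + j598 Ω
Γ_s = (Z_in − Z_s)/(Z_in + Z_s) = (778 + j598)/(928 + j598), |Γ_s| = 0.889
VSWR = (1 + |Γ_s|)/(1 − |Γ_s|)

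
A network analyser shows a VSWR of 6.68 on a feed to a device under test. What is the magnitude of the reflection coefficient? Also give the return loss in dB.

|Γ| = (S − 1)/(S + 1) = (6.68 − 1)/(6.68 + 1) = 5.68/7.68
RL = −20·log₁₀|Γ| = −20·log₁₀(0.74)

|Γ| ≈ 0.74; return loss ≈ 2.62 dB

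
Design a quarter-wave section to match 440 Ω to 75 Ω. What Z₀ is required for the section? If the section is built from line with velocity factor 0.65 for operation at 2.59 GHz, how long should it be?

Z_qwt ≈ 182 Ω; length ≈ 1.88 cm

Z_qwt = √(Z_0·R_L) = √(75 × 440) = √33000
λ = 0.65·c/f = 0.0753 m, so l = λ/4 = 0.0188 m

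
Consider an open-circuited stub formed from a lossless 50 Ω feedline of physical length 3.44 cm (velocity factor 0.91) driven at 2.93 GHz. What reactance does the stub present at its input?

λ = v/f = 0.91·c / 2.93 GHz = 0.0932 m
βl = 2π·l/λ = 2π × 0.369 = 133°
tan(βl) = -1.08
For an open-circuited stub, Z_in = −jZ_0·cot(βl) = −jZ_0/tan(βl)

X_in ≈ 46.5 Ω (inductive)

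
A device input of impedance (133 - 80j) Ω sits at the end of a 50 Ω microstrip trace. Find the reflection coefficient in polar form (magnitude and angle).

Γ ≈ 0.577 ∠ -20.3°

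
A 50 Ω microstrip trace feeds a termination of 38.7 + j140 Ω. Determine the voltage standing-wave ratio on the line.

VSWR ≈ 12.1

Γ = (Z_L − Z_0)/(Z_L + Z_0) = (-11.3 + j140)/(88.7 + j140)
|Γ| = 140/166 = 0.847
VSWR = (1 + |Γ|)/(1 − |Γ|) = 1.85/0.153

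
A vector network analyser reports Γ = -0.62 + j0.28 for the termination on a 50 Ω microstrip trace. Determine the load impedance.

Z_L ≈ 9.94 + j10.4 Ω

Z_L = Z_0·(1 + Γ)/(1 − Γ) = 50·(0.38 + j0.28)/(1.62 − j0.28)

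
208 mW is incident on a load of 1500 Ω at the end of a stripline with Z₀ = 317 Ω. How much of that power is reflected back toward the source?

P_reflected ≈ 88.2 mW

Γ = (1500 − 317)/(1500 + 317) = 0.651
|Γ|² = 0.424
P_refl = |Γ|²·P_inc = 88.2 mW, P_del = (1 − |Γ|²)·P_inc = 120 mW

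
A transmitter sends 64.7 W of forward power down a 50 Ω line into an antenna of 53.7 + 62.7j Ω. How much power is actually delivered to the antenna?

P_delivered ≈ 47.3 W

|Γ| = |(3.7 + j62.7)/(103.7 + j62.7)| = 0.518
|Γ|² = 0.269
P_refl = |Γ|²·P_inc = 17.4 W, P_del = (1 − |Γ|²)·P_inc = 47.3 W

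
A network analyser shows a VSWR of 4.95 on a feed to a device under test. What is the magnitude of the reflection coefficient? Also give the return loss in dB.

|Γ| = (S − 1)/(S + 1) = (4.95 − 1)/(4.95 + 1) = 3.95/5.95
RL = −20·log₁₀|Γ| = −20·log₁₀(0.664)

|Γ| ≈ 0.664; return loss ≈ 3.56 dB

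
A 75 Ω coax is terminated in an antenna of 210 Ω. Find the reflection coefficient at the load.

Γ = (Z_L − Z_0)/(Z_L + Z_0) = (210 − 75)/(210 + 75) = 135/285

Γ = 0.474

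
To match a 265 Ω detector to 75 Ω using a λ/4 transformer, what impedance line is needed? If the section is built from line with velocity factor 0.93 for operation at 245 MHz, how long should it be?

Z_qwt = √(Z_0·R_L) = √(75 × 265) = √19880
λ = 0.93·c/f = 1.14 m, so l = λ/4 = 0.285 m

Z_qwt ≈ 141 Ω; length ≈ 28.5 cm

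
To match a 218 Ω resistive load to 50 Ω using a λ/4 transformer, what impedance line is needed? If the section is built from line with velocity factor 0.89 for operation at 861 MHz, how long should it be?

Z_qwt = √(Z_0·R_L) = √(50 × 218) = √10900
λ = 0.89·c/f = 0.31 m, so l = λ/4 = 0.0775 m

Z_qwt ≈ 104 Ω; length ≈ 7.75 cm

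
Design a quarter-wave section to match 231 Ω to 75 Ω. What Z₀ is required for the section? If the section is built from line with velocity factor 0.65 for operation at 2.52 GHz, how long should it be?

Z_qwt = √(Z_0·R_L) = √(75 × 231) = √17320
λ = 0.65·c/f = 0.0774 m, so l = λ/4 = 0.0193 m

Z_qwt ≈ 132 Ω; length ≈ 1.93 cm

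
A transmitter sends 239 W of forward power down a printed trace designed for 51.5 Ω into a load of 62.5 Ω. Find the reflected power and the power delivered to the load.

Γ = (62.5 − 51.5)/(62.5 + 51.5) = 0.0965
|Γ|² = 0.00931
P_refl = |Γ|²·P_inc = 2.23 W, P_del = (1 − |Γ|²)·P_inc = 237 W

P_reflected ≈ 2.23 W; P_delivered ≈ 237 W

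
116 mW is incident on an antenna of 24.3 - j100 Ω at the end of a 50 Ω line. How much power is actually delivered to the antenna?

P_delivered ≈ 36.3 mW

|Γ| = |(-25.7 − j100)/(74.3 − j100)| = 0.829
|Γ|² = 0.687
P_refl = |Γ|²·P_inc = 79.7 mW, P_del = (1 − |Γ|²)·P_inc = 36.3 mW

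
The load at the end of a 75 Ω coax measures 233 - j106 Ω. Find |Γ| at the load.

Γ = (Z_L − Z_0)/(Z_L + Z_0) = (158 − j106)/(308 − j106)
|Γ| = 190/326

|Γ| ≈ 0.584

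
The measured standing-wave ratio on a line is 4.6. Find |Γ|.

|Γ| ≈ 0.643

|Γ| = (S − 1)/(S + 1) = (4.6 − 1)/(4.6 + 1) = 3.6/5.6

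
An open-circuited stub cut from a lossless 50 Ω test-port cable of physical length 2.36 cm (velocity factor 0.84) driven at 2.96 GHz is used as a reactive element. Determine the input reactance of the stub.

λ = v/f = 0.84·c / 2.96 GHz = 0.0851 m
βl = 2π·l/λ = 2π × 0.277 = 99.8°
tan(βl) = -5.79
For an open-circuited stub, Z_in = −jZ_0·cot(βl) = −jZ_0/tan(βl)

X_in ≈ 8.63 Ω (inductive)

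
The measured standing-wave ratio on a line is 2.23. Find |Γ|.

|Γ| = (S − 1)/(S + 1) = (2.23 − 1)/(2.23 + 1) = 1.23/3.23

|Γ| ≈ 0.381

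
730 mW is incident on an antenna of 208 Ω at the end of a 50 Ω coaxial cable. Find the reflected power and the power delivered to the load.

P_reflected ≈ 274 mW; P_delivered ≈ 456 mW

Γ = (208 − 50)/(208 + 50) = 0.612
|Γ|² = 0.375
P_refl = |Γ|²·P_inc = 274 mW, P_del = (1 − |Γ|²)·P_inc = 456 mW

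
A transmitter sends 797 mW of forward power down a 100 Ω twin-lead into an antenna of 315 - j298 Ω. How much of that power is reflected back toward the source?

P_reflected ≈ 412 mW

|Γ| = |(215 − j298)/(415 − j298)| = 0.719
|Γ|² = 0.517
P_refl = |Γ|²·P_inc = 412 mW, P_del = (1 − |Γ|²)·P_inc = 385 mW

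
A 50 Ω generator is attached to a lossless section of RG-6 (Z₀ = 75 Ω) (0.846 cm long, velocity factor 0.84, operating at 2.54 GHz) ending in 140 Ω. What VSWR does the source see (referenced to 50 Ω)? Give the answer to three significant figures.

λ = v/f = 0.84·c / 2.54 GHz = 0.0992 m
βl = 2π·l/λ = 2π × 0.0853 = 30.7°
tan(βl) = 0.594
Z_in = Z_0·(Z_L + jZ_0·tanβl)/(Z_0 + jZ_L·tanβl) = 85 − j49.6 Ω
Γ_s = (Z_in − Z_s)/(Z_in + Z_s) = (35 − j49.6)/(135 − j49.6), |Γ_s| = 0.422
VSWR = (1 + |Γ_s|)/(1 − |Γ_s|)

VSWR ≈ 2.46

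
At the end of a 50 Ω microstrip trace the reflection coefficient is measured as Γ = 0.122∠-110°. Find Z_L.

Z_L ≈ 44.8 − j10.4 Ω

Z_L = Z_0·(1 + Γ)/(1 − Γ) = 50·(0.958 − j0.115)/(1.04 + j0.115)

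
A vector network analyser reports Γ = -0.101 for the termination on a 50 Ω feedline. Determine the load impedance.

Z_L = Z_0·(1 + Γ)/(1 − Γ) = 50·(0.899)/(1.1)

Z_L ≈ 40.8 Ω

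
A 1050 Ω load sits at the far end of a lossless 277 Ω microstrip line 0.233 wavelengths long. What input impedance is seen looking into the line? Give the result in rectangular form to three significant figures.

βl = 2π × 0.233 = 83.9°
tan(βl) = tan(83.9°) = 9.33
Z_in = Z_0·(Z_L + jZ_0·tanβl)/(Z_0 + jZ_L·tanβl)
     = 277·(1050 + j2580)/(277 + j9790)

Z_in ≈ 73.9 − j27.6 Ω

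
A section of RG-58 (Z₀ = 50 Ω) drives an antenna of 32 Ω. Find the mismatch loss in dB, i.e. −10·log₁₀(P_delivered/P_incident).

Γ = (32 − 50)/(32 + 50) = -0.22
|Γ|² = 0.0482, so P_del/P_inc = 1 − |Γ|² = 0.952
ML = −10·log₁₀(1 − |Γ|²)

mismatch loss ≈ 0.214 dB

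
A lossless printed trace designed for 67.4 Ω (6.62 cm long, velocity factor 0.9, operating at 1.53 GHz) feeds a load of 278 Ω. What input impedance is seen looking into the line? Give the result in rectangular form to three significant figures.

λ = v/f = 0.9·c / 1.53 GHz = 0.176 m
βl = 2π·l/λ = 2π × 0.375 = 135°
tan(βl) = tan(135°) = -0.998
Z_in = Z_0·(Z_L + jZ_0·tanβl)/(Z_0 + jZ_L·tanβl)
     = 67.4·(278 − j67.3)/(67.4 − j278)

Z_in ≈ 30.9 + j60 Ω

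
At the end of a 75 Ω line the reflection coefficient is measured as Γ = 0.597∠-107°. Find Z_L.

Z_L ≈ 28.3 − j50.2 Ω

Z_L = Z_0·(1 + Γ)/(1 − Γ) = 75·(0.825 − j0.571)/(1.17 + j0.571)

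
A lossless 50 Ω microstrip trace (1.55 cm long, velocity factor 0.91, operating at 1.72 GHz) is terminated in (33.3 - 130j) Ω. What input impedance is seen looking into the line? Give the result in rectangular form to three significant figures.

Z_in ≈ 6.05 − j34.5 Ω

λ = v/f = 0.91·c / 1.72 GHz = 0.159 m
βl = 2π·l/λ = 2π × 0.0977 = 35.2°
tan(βl) = tan(35.2°) = 0.704
Z_in = Z_0·(Z_L + jZ_0·tanβl)/(Z_0 + jZ_L·tanβl)
     = 50·(33.3 − j94.8)/(142 + j23.5)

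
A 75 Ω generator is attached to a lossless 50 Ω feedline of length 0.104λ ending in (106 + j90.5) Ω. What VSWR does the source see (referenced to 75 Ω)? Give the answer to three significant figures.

VSWR ≈ 3.13

βl = 2π × 0.104 = 37.4°
tan(βl) = 0.766
Z_in = Z_0·(Z_L + jZ_0·tanβl)/(Z_0 + jZ_L·tanβl) = 60.4 − j79.7 Ω
Γ_s = (Z_in − Z_s)/(Z_in + Z_s) = (-14.6 − j79.7)/(135 − j79.7), |Γ_s| = 0.516
VSWR = (1 + |Γ_s|)/(1 − |Γ_s|)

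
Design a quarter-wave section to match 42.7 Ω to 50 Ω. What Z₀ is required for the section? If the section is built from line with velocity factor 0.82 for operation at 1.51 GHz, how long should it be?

Z_qwt ≈ 46.2 Ω; length ≈ 4.07 cm

Z_qwt = √(Z_0·R_L) = √(50 × 42.7) = √2135
λ = 0.82·c/f = 0.163 m, so l = λ/4 = 0.0407 m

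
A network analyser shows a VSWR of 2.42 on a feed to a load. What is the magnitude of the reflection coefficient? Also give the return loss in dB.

|Γ| ≈ 0.415; return loss ≈ 7.63 dB

|Γ| = (S − 1)/(S + 1) = (2.42 − 1)/(2.42 + 1) = 1.42/3.42
RL = −20·log₁₀|Γ| = −20·log₁₀(0.415)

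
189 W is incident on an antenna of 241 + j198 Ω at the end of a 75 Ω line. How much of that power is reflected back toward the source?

|Γ| = |(166 + j198)/(316 + j198)| = 0.693
|Γ|² = 0.48
P_refl = |Γ|²·P_inc = 90.7 W, P_del = (1 − |Γ|²)·P_inc = 98.3 W

P_reflected ≈ 90.7 W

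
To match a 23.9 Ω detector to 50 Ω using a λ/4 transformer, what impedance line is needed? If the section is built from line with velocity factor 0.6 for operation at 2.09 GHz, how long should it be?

Z_qwt = √(Z_0·R_L) = √(50 × 23.9) = √1195
λ = 0.6·c/f = 0.0861 m, so l = λ/4 = 0.0215 m

Z_qwt ≈ 34.6 Ω; length ≈ 2.15 cm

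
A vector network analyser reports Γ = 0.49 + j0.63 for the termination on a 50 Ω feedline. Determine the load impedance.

Z_L = Z_0·(1 + Γ)/(1 − Γ) = 50·(1.49 + j0.63)/(0.51 − j0.63)

Z_L ≈ 27.6 + j95.9 Ω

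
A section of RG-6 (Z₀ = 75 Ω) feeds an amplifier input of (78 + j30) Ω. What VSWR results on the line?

Γ = (Z_L − Z_0)/(Z_L + Z_0) = (3 + j30)/(153 + j30)
|Γ| = 30.1/156 = 0.193
VSWR = (1 + |Γ|)/(1 − |Γ|) = 1.19/0.807

VSWR ≈ 1.48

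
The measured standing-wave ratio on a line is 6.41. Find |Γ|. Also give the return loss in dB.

|Γ| = (S − 1)/(S + 1) = (6.41 − 1)/(6.41 + 1) = 5.41/7.41
RL = −20·log₁₀|Γ| = −20·log₁₀(0.73)

|Γ| ≈ 0.73; return loss ≈ 2.73 dB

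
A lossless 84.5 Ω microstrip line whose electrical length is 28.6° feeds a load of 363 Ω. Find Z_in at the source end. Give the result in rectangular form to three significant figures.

tan(βl) = tan(28.6°) = 0.545
Z_in = Z_0·(Z_L + jZ_0·tanβl)/(Z_0 + jZ_L·tanβl)
     = 84.5·(363 + j46.1)/(84.5 + j198)

Z_in ≈ 72.6 − j124 Ω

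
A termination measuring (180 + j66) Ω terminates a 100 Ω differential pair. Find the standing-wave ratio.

VSWR ≈ 2.13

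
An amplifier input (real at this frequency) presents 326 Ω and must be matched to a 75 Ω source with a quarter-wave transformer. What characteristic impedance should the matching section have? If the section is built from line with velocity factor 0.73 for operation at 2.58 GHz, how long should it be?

Z_qwt = √(Z_0·R_L) = √(75 × 326) = √24450
λ = 0.73·c/f = 0.0849 m, so l = λ/4 = 0.0212 m

Z_qwt ≈ 156 Ω; length ≈ 2.12 cm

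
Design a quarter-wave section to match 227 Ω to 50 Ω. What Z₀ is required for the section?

Z_qwt ≈ 107 Ω

Z_qwt = √(Z_0·R_L) = √(50 × 227) = √11350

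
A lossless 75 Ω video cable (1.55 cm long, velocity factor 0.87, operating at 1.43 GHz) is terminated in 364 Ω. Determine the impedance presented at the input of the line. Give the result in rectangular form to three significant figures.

λ = v/f = 0.87·c / 1.43 GHz = 0.183 m
βl = 2π·l/λ = 2π × 0.0849 = 30.6°
tan(βl) = tan(30.6°) = 0.591
Z_in = Z_0·(Z_L + jZ_0·tanβl)/(Z_0 + jZ_L·tanβl)
     = 75·(364 + j44.3)/(75 + j215)

Z_in ≈ 53.3 − j108 Ω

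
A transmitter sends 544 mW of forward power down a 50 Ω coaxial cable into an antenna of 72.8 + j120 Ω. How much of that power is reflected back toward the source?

P_reflected ≈ 275 mW

|Γ| = |(22.8 + j120)/(122.8 + j120)| = 0.711
|Γ|² = 0.506
P_refl = |Γ|²·P_inc = 275 mW, P_del = (1 − |Γ|²)·P_inc = 269 mW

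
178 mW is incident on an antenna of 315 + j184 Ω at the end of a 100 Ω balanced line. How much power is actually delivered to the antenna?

|Γ| = |(215 + j184)/(415 + j184)| = 0.623
|Γ|² = 0.389
P_refl = |Γ|²·P_inc = 69.2 mW, P_del = (1 − |Γ|²)·P_inc = 109 mW

P_delivered ≈ 109 mW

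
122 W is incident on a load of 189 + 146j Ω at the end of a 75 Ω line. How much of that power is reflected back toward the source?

|Γ| = |(114 + j146)/(264 + j146)| = 0.614
|Γ|² = 0.377
P_refl = |Γ|²·P_inc = 46 W, P_del = (1 − |Γ|²)·P_inc = 76 W

P_reflected ≈ 46 W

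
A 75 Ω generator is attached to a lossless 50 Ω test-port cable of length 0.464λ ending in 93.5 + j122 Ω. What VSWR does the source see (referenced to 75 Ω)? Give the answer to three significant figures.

VSWR ≈ 4.62

βl = 2π × 0.464 = 167°
tan(βl) = -0.23
Z_in = Z_0·(Z_L + jZ_0·tanβl)/(Z_0 + jZ_L·tanβl) = 37.5 + j81.1 Ω
Γ_s = (Z_in − Z_s)/(Z_in + Z_s) = (-37.5 + j81.1)/(113 + j81.1), |Γ_s| = 0.644
VSWR = (1 + |Γ_s|)/(1 − |Γ_s|)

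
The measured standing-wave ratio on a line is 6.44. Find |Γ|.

|Γ| ≈ 0.731

|Γ| = (S − 1)/(S + 1) = (6.44 − 1)/(6.44 + 1) = 5.44/7.44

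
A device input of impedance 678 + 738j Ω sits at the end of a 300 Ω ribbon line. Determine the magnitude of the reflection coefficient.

|Γ| ≈ 0.677

Γ = (Z_L − Z_0)/(Z_L + Z_0) = (378 + j738)/(978 + j738)
|Γ| = 829/1230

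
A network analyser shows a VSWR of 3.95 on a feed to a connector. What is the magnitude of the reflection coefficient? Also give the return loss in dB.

|Γ| = (S − 1)/(S + 1) = (3.95 − 1)/(3.95 + 1) = 2.95/4.95
RL = −20·log₁₀|Γ| = −20·log₁₀(0.596)

|Γ| ≈ 0.596; return loss ≈ 4.5 dB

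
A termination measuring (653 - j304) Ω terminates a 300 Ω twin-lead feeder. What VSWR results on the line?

Γ = (Z_L − Z_0)/(Z_L + Z_0) = (353 − j304)/(953 − j304)
|Γ| = 466/1000 = 0.466
VSWR = (1 + |Γ|)/(1 − |Γ|) = 1.47/0.534

VSWR ≈ 2.74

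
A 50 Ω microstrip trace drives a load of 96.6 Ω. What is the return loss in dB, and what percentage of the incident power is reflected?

RL ≈ 9.95 dB; 10.1% of incident power reflected

Γ = (96.6 − 50)/(96.6 + 50) = 0.318
RL = −20·log₁₀(0.318) = 9.95 dB
P_refl/P_inc = |Γ|² = 0.101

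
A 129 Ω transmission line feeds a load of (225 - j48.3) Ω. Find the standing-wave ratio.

VSWR ≈ 1.86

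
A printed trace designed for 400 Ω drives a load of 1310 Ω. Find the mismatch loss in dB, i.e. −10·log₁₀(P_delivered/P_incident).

mismatch loss ≈ 1.45 dB

Γ = (1310 − 400)/(1310 + 400) = 0.532
|Γ|² = 0.283, so P_del/P_inc = 1 − |Γ|² = 0.717
ML = −10·log₁₀(1 − |Γ|²)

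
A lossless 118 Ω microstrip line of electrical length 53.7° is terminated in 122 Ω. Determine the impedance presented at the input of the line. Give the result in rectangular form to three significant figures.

tan(βl) = tan(53.7°) = 1.36
Z_in = Z_0·(Z_L + jZ_0·tanβl)/(Z_0 + jZ_L·tanβl)
     = 118·(122 + j161)/(118 + j166)

Z_in ≈ 117 − j3.72 Ω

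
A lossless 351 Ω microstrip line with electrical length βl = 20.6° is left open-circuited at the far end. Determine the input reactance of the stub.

X_in ≈ -934 Ω (capacitive)

tan(βl) = 0.376
For an open-circuited stub, Z_in = −jZ_0·cot(βl) = −jZ_0/tan(βl)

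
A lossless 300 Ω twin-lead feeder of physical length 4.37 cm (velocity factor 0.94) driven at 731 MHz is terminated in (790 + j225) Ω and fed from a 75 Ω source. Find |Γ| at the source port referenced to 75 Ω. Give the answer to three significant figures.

|Γ| ≈ 0.789

λ = v/f = 0.94·c / 731 MHz = 0.386 m
βl = 2π·l/λ = 2π × 0.113 = 40.8°
tan(βl) = 0.863
Z_in = Z_0·(Z_L + jZ_0·tanβl)/(Z_0 + jZ_L·tanβl) = 261 − j307 Ω
Γ_s = (Z_in − Z_s)/(Z_in + Z_s) = (186 − j307)/(336 − j307), |Γ_s| = 0.789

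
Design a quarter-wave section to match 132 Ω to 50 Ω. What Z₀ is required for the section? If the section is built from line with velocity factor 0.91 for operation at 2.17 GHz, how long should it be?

Z_qwt = √(Z_0·R_L) = √(50 × 132) = √6600
λ = 0.91·c/f = 0.126 m, so l = λ/4 = 0.0315 m

Z_qwt ≈ 81.2 Ω; length ≈ 3.15 cm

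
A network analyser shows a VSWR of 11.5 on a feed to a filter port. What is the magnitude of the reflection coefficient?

|Γ| ≈ 0.84

|Γ| = (S − 1)/(S + 1) = (11.5 − 1)/(11.5 + 1) = 10.5/12.5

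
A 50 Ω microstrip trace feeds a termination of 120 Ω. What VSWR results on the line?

Γ = (120 − 50)/(120 + 50) = 0.412
VSWR = (1 + 0.412)/(1 − 0.412)

VSWR ≈ 2.4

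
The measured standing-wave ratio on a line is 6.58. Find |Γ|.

|Γ| ≈ 0.736

|Γ| = (S − 1)/(S + 1) = (6.58 − 1)/(6.58 + 1) = 5.58/7.58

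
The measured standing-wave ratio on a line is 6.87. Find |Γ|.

|Γ| = (S − 1)/(S + 1) = (6.87 − 1)/(6.87 + 1) = 5.87/7.87

|Γ| ≈ 0.746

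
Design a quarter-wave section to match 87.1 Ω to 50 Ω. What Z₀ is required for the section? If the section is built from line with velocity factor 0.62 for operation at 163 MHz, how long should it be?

Z_qwt = √(Z_0·R_L) = √(50 × 87.1) = √4355
λ = 0.62·c/f = 1.14 m, so l = λ/4 = 0.285 m

Z_qwt ≈ 66 Ω; length ≈ 28.5 cm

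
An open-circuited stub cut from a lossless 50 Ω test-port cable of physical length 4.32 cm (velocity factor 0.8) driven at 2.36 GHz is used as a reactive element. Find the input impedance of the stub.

Z_in ≈ +j97.8 Ω

λ = v/f = 0.8·c / 2.36 GHz = 0.102 m
βl = 2π·l/λ = 2π × 0.425 = 153°
tan(βl) = -0.511
For an open-circuited stub, Z_in = −jZ_0·cot(βl) = −jZ_0/tan(βl)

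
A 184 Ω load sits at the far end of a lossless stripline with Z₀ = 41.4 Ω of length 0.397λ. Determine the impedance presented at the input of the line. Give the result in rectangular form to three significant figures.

βl = 2π × 0.397 = 143°
tan(βl) = tan(143°) = -0.756
Z_in = Z_0·(Z_L + jZ_0·tanβl)/(Z_0 + jZ_L·tanβl)
     = 41.4·(184 − j31.3)/(41.4 − j139)

Z_in ≈ 23.5 + j47.8 Ω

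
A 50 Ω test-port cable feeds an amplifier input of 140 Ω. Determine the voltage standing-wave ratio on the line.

For a purely resistive load, VSWR = R_L/Z_0 or Z_0/R_L (whichever > 1) = 140/50

VSWR ≈ 2.8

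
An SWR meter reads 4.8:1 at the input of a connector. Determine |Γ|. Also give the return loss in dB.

|Γ| ≈ 0.655; return loss ≈ 3.67 dB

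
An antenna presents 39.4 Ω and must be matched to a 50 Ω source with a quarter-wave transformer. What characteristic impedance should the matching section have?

Z_qwt ≈ 44.4 Ω

Z_qwt = √(Z_0·R_L) = √(50 × 39.4) = √1970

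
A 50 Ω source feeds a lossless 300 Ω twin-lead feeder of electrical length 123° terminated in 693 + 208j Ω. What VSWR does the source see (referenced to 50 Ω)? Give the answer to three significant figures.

VSWR ≈ 4.82

tan(βl) = -1.54
Z_in = Z_0·(Z_L + jZ_0·tanβl)/(Z_0 + jZ_L·tanβl) = 138 + j115 Ω
Γ_s = (Z_in − Z_s)/(Z_in + Z_s) = (88 + j115)/(188 + j115), |Γ_s| = 0.656
VSWR = (1 + |Γ_s|)/(1 − |Γ_s|)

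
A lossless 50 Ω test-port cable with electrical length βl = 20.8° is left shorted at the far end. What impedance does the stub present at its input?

Z_in ≈ +j19 Ω

tan(βl) = 0.38
For a shorted stub, Z_in = jZ_0·tan(βl)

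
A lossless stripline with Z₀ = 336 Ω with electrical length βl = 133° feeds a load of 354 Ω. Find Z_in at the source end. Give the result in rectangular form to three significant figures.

Z_in ≈ 334 + j17.4 Ω

tan(βl) = tan(133°) = -1.07
Z_in = Z_0·(Z_L + jZ_0·tanβl)/(Z_0 + jZ_L·tanβl)
     = 336·(354 − j360)/(336 − j380)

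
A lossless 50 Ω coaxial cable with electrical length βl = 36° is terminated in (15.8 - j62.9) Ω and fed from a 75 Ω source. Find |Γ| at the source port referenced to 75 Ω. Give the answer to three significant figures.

tan(βl) = 0.727
Z_in = Z_0·(Z_L + jZ_0·tanβl)/(Z_0 + jZ_L·tanβl) = 6.5 − j14.7 Ω
Γ_s = (Z_in − Z_s)/(Z_in + Z_s) = (-68.5 − j14.7)/(81.5 − j14.7), |Γ_s| = 0.846

|Γ| ≈ 0.846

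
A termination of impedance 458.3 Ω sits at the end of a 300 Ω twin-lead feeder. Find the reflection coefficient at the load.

Γ = (Z_L − Z_0)/(Z_L + Z_0) = (458.3 − 300)/(458.3 + 300) = 158.3/758.3

Γ = 0.209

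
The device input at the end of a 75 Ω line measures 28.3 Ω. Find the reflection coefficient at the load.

Γ = (Z_L − Z_0)/(Z_L + Z_0) = (28.3 − 75)/(28.3 + 75) = -46.7/103.3

Γ = -0.452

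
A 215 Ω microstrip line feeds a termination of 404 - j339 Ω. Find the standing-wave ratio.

Γ = (Z_L − Z_0)/(Z_L + Z_0) = (189 − j339)/(619 − j339)
|Γ| = 388/706 = 0.55
VSWR = (1 + |Γ|)/(1 − |Γ|) = 1.55/0.45

VSWR ≈ 3.44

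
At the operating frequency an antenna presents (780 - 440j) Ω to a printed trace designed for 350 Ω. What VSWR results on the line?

Γ = (Z_L − Z_0)/(Z_L + Z_0) = (430 − j440)/(1130 − j440)
|Γ| = 615/1210 = 0.507
VSWR = (1 + |Γ|)/(1 − |Γ|) = 1.51/0.493

VSWR ≈ 3.06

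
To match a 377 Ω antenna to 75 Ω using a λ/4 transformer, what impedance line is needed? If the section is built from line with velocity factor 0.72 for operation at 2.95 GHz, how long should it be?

Z_qwt ≈ 168 Ω; length ≈ 1.83 cm

Z_qwt = √(Z_0·R_L) = √(75 × 377) = √28280
λ = 0.72·c/f = 0.0732 m, so l = λ/4 = 0.0183 m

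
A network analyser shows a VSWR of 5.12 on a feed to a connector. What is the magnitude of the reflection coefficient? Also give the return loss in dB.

|Γ| = (S − 1)/(S + 1) = (5.12 − 1)/(5.12 + 1) = 4.12/6.12
RL = −20·log₁₀|Γ| = −20·log₁₀(0.673)

|Γ| ≈ 0.673; return loss ≈ 3.44 dB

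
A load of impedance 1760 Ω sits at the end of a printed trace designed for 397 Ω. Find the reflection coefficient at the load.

Γ = 0.632

Γ = (Z_L − Z_0)/(Z_L + Z_0) = (1760 − 397)/(1760 + 397) = 1363/2157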